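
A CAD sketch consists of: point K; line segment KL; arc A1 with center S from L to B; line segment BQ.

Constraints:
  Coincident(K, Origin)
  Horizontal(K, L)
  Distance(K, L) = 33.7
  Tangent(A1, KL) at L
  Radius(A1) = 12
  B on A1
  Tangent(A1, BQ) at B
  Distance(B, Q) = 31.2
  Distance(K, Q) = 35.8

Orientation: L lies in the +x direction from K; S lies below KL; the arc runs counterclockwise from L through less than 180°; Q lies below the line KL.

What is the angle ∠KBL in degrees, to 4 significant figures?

132.0°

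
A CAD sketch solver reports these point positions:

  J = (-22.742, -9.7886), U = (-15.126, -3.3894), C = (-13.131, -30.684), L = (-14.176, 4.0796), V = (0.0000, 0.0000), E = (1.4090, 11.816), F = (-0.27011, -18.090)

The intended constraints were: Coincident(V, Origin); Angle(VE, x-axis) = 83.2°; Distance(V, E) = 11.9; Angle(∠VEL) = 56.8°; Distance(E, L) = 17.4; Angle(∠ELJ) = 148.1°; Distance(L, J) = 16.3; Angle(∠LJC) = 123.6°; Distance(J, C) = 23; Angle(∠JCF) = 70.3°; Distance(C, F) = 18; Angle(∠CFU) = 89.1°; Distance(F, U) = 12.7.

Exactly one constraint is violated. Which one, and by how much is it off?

Distance(F, U) = 12.7 — off by 8.20.

V = (0.00, 0.00) ✓; VE at 83.20° ✓; |VE| = 11.90 ✓; ∠VEL = 56.80° ✓; |EL| = 17.40 ✓; ∠ELJ = 148.1° ✓; |LJ| = 16.30 ✓; ∠LJC = 123.6° ✓; |JC| = 23.00 ✓; ∠JCF = 70.30° ✓; |CF| = 18.00 ✓; ∠CFU = 89.10° ✓; |FU| = 20.90 ✗.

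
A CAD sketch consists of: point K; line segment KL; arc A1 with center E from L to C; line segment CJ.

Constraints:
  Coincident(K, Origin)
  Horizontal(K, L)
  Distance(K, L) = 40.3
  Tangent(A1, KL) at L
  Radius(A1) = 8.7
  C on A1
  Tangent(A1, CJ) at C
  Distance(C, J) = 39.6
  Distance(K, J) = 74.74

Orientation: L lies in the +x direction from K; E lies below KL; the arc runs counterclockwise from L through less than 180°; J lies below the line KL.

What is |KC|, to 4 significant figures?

36.87

Checks: K = (0.00, 0.00) ✓; |EC| = 8.700 ✓; ∠(EC, CJ) = 90.00° ✓; |CJ| = 39.60 ✓; |KJ| = 74.74 ✓.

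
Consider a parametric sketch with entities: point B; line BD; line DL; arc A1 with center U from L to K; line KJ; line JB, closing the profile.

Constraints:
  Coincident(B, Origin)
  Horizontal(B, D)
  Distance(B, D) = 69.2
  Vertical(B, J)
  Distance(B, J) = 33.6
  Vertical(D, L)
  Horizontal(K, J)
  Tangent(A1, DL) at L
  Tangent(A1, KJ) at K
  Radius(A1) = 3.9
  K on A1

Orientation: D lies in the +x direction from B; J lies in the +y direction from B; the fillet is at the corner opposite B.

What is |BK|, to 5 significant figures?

73.437

B is at the origin; B and D share the same y with |BD| = 69.2 and D on the +x side, so D = (69.200, 0.0000). BJ is vertical with |BJ| = 33.6 and J on the +y side, so J = (0.0000, 33.600). The virtual corner opposite B is at (69.200, 33.600). The tangent condition forces UL to be normal to DL and A1 meets KJ tangentially, so UK is at right angles to KJ, with radius 3.9, so the center U sits 3.9 in from both sides at U = (65.300, 29.700). That places the tangent points at L = (69.200, 29.700) on DL and K = (65.300, 33.600) on KJ. Then |BK| = |K − B| = 73.437.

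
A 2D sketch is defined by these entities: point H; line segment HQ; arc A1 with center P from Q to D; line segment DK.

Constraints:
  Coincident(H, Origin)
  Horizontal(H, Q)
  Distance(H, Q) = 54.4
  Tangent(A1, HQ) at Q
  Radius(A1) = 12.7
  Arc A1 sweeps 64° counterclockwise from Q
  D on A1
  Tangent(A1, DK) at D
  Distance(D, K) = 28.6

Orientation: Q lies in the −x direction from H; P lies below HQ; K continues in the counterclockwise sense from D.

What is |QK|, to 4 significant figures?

40.65

H is at the origin; HQ is horizontal with |HQ| = 54.4 and Q on the −x side, so Q = (-54.40, 0.000). A1 meets HQ tangentially, so PQ is at right angles to HQ, so P = Q + (0, -12.7) = (-54.40, -12.70). On A1, Q sits at bearing 90° from P; a 64° counterclockwise sweep puts D at bearing 154°, so D = P + 12.7·(cos 154°, sin 154°) = (-65.81, -7.133). A1 meets DK tangentially, so PD is at right angles to DK, so DK runs along (−sin 154°, cos 154°); with |DK| = 28.6, K = (-78.35, -32.84). Then |QK| = |K − Q| = 40.65.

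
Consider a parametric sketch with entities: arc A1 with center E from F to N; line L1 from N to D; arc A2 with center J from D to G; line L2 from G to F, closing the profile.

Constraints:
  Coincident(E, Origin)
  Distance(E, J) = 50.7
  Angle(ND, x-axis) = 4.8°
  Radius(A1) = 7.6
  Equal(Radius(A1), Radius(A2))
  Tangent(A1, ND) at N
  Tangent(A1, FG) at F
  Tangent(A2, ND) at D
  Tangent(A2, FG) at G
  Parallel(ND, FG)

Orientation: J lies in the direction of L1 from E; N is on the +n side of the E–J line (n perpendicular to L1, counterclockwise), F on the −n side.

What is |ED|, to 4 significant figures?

51.27

Tangency of A1 to both parallel lines with radius 7.6 puts N and F at E ± 7.6·n: N = (-0.6360, 7.573), F = (0.6360, -7.573). Equal radii place D and G the same way about J: D = J + 7.6·n = (49.89, 11.82), G = J − 7.6·n = (51.16, -3.331). Then |ED| = |D − E| = 51.27.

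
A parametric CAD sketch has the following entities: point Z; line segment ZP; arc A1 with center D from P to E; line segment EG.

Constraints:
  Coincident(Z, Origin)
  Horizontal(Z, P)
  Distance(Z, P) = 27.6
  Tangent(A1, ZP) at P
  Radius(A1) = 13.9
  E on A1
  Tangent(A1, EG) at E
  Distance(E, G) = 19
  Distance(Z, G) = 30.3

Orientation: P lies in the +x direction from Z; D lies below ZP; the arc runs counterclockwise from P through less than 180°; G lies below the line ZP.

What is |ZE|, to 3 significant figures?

17.6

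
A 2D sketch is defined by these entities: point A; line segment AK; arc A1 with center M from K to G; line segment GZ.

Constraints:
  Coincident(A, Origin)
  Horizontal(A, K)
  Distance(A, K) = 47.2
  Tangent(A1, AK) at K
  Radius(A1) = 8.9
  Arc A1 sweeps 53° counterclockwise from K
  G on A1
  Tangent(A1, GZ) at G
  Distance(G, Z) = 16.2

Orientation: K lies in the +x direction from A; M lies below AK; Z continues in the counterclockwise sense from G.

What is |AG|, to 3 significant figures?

40.2

A is at the origin; A and K share the same y with |AK| = 47.2 and K on the +x side, so K = (47.2, 0.00). Tangency of A1 to AK means the radius MK is perpendicular to AK, so M = K + (0, -8.9) = (47.2, -8.90). On A1, K sits at bearing 90° from M; a 53° counterclockwise sweep puts G at bearing 143°, so G = M + 8.9·(cos 143°, sin 143°) = (40.1, -3.54). Then |AG| = |G − A| = 40.2.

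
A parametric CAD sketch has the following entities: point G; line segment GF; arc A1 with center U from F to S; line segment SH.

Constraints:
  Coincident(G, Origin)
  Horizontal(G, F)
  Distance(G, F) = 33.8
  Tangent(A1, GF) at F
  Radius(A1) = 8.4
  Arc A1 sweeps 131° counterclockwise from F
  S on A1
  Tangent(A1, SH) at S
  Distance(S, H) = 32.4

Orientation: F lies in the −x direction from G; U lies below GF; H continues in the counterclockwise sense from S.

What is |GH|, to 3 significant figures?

42.8

On A1, F sits at bearing 90° from U; a 131° counterclockwise sweep puts S at bearing 221°, so S = U + 8.4·(cos 221°, sin 221°) = (-40.1, -13.9). The tangent condition forces US to be normal to SH, so SH runs along (−sin 221°, cos 221°); with |SH| = 32.4, H = (-18.9, -38.4). Then |GH| = |H − G| = 42.8.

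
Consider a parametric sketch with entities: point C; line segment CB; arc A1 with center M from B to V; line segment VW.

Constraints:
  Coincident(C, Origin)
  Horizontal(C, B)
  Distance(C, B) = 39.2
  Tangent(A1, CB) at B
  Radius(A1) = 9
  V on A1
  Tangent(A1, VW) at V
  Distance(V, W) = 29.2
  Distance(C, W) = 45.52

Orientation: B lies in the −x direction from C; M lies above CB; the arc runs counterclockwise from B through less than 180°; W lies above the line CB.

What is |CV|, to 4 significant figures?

31.28

C is at the origin; C and B share the same y with |CB| = 39.2 and B on the −x side, so B = (-39.20, 0.000). Tangency of A1 to CB means the radius MB is perpendicular to CB, so M = B + (0, 9) = (-39.20, 9.000). Since MV ⟂ VW (tangency), |MW| = √(9.0² + 29.2²) = 30.56 regardless of where V sits on A1. So W lies on both circle(C, 45.52) and circle(M, 30.56); the above-CB intersection is W = (-26.69, 36.88). V is the foot of the tangent from W: V = (-30.27, 7.896).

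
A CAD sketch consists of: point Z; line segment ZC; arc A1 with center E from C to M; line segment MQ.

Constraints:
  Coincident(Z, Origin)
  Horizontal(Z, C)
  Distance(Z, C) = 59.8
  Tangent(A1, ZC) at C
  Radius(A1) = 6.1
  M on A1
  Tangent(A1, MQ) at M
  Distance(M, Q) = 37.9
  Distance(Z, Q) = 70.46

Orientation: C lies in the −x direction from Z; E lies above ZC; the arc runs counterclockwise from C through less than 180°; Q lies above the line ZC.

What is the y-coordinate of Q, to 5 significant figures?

44.173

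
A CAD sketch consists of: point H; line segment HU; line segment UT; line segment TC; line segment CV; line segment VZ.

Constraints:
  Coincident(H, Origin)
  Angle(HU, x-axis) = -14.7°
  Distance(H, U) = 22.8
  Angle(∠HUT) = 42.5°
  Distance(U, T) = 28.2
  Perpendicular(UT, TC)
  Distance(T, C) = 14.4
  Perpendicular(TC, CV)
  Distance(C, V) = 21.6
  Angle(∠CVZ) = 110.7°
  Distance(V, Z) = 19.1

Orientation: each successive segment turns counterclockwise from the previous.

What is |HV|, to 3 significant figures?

10.3

UT ⟂ TC, so TC runs at -147°; with |TC| = 14.4, C = (-5.33, 10.1). TC ⟂ CV, so CV runs at -57.2°; with |CV| = 21.6, V = (6.37, -8.04). Then |HV| = |V − H| = 10.3.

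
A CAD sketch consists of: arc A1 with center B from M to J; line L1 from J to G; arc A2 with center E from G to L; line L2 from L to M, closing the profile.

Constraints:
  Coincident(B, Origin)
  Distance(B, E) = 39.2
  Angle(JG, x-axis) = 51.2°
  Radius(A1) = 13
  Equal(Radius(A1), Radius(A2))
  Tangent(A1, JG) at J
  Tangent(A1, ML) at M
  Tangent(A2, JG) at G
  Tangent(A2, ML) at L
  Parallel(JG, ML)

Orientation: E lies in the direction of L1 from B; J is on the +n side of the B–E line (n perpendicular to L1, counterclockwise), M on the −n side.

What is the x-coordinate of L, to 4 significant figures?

34.69

The slot axis is L1's direction at 51.2°, so u = (cos 51.2°, sin 51.2°) = (0.6266, 0.7793) and n = (−sin 51.2°, cos 51.2°) = (-0.7793, 0.6266). B is at the origin and E lies 39.2 along u from B, so E = 39.2·u = (24.56, 30.55). Tangency of A1 to both parallel lines with radius 13.0 puts J and M at B ± 13.0·n: J = (-10.13, 8.146), M = (10.13, -8.146). Equal radii place G and L the same way about E: G = E + 13.0·n = (14.43, 38.70), L = E − 13.0·n = (34.69, 22.40). So L.x = 34.69.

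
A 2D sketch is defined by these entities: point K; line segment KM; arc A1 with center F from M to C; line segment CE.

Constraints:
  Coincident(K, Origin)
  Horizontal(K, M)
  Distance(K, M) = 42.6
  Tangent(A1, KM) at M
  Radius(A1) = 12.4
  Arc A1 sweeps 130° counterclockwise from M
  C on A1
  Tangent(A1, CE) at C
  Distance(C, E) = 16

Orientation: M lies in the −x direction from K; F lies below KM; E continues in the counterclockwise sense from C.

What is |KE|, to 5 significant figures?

53.038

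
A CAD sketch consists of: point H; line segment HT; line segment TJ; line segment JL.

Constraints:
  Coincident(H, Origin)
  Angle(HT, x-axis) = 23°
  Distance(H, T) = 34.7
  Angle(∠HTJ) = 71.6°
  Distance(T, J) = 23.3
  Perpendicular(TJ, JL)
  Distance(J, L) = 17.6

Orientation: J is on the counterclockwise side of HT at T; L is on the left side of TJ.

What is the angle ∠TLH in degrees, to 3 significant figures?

88.2°

H is at the origin; HT runs at 23.0° with length 34.7, so T = 34.7·(cos 23.0°, sin 23.0°) = (31.9, 13.6). ∠HTJ = 71.6°, so TJ runs at 23.0° + (180° − 71.6°) = 131° from the x-axis; with |TJ| = 23.3, J = T + 23.3·(cos 131°, sin 131°) = (16.5, 31.0). TJ ⟂ JL; with |JL| = 17.6 on the left of TJ, L = J + 17.6·(-0.750, -0.661) = (3.33, 19.4). Then cos ∠TLH = LT·LH / (|LT||LH|), giving 88.2°.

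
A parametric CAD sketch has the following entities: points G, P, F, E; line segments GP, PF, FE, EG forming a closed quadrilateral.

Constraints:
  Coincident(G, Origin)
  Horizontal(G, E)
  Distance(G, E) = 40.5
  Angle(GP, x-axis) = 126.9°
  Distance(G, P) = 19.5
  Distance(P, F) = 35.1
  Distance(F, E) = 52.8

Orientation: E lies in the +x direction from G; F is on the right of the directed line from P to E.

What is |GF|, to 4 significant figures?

21.20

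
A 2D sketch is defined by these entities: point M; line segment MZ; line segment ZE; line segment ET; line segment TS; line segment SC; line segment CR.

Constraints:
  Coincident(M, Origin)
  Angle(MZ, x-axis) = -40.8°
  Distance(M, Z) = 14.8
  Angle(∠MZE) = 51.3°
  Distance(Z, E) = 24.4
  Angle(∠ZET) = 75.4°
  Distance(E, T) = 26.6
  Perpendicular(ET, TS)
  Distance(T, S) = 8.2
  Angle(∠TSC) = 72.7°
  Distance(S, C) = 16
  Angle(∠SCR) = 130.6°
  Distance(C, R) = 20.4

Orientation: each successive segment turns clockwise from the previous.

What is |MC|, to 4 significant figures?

9.079

M is at the origin; MZ runs at -40.8° with length 14.8, so Z = (11.20, -9.671). ∠MZE = 51.3° gives ZE at -169.5° from the x-axis; with |ZE| = 24.4, E = (-12.79, -14.12). ∠ZET = 75.4° gives ET at 85.90° from the x-axis; with |ET| = 26.6, T = (-10.89, 12.41). ET ⟂ TS, so TS runs at -4.100°; with |TS| = 8.2, S = (-2.707, 11.83). ∠TSC = 72.7° gives SC at -111.4° from the x-axis; with |SC| = 16.0, C = (-8.545, -3.068). Then |MC| = |C − M| = 9.079.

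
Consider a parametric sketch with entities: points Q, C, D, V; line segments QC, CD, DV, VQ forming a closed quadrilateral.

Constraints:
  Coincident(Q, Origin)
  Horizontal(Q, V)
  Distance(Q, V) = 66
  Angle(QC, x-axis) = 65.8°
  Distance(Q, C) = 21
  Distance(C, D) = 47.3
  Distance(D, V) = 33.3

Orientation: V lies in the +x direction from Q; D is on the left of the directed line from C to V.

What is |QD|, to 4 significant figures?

62.67

Checks: |QV| = 66.00 ✓; |QC| = 21.00 ✓; |CD| = 47.30 ✓; |DV| = 33.30 ✓.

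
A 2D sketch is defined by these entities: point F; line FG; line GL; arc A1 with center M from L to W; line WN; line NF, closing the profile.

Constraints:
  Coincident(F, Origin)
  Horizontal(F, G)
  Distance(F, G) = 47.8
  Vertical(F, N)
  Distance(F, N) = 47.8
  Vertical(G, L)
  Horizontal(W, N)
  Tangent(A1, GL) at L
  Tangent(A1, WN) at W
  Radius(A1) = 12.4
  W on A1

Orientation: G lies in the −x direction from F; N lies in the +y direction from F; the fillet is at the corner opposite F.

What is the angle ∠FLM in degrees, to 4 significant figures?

36.52°

F is at the origin; F and G share the same y with |FG| = 47.8 and G on the −x side, so G = (-47.80, 0.000). F and N share the same x with |FN| = 47.8 and N on the +y side, so N = (0.000, 47.80). The virtual corner opposite F is at (-47.80, 47.80). Since A1 is tangent to GL there, ML ⟂ GL and since A1 is tangent to WN there, MW ⟂ WN, with radius 12.4, so the center M sits 12.4 in from both sides at M = (-35.40, 35.40). That places the tangent points at L = (-47.80, 35.40) on GL and W = (-35.40, 47.80) on WN. Then cos ∠FLM = LF·LM / (|LF||LM|), giving 36.52°.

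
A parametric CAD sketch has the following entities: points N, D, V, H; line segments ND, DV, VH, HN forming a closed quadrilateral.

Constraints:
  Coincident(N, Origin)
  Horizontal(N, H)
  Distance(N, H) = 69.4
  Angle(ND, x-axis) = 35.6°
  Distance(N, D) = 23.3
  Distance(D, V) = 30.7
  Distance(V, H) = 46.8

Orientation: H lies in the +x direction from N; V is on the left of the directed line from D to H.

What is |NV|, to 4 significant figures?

53.72

N is at the origin; N and H share the same y with |NH| = 69.4 and H in +x, so H = (69.4, 0). ND runs at 35.6° with |ND| = 23.3, so D = (18.95, 13.56). V is determined by |DV| = 30.7 and |VH| = 46.8 together: it lies at the intersection of circle(D, 30.7) and circle(H, 46.8). With |DH| = 52.25, the foot of the radical line on DH is 14.18 from D and the perpendicular offset is √(30.7² − 14.18²) = 27.23. Taking the left-of-DH solution: V = (39.71, 36.18).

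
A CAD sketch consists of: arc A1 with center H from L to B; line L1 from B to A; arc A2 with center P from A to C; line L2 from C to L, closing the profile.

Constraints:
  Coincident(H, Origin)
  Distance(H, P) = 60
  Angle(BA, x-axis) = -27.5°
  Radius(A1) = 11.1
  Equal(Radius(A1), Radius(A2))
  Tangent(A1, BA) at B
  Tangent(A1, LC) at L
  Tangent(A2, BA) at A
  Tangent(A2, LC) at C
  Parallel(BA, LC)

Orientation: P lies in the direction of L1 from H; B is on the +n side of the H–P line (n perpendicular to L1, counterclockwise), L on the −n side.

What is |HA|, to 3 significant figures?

61.0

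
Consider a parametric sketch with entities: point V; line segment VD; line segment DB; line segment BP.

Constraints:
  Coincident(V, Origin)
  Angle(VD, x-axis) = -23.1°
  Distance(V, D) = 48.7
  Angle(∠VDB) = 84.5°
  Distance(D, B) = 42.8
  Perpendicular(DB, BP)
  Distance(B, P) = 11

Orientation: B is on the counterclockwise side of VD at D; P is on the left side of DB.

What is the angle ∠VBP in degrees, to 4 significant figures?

38.19°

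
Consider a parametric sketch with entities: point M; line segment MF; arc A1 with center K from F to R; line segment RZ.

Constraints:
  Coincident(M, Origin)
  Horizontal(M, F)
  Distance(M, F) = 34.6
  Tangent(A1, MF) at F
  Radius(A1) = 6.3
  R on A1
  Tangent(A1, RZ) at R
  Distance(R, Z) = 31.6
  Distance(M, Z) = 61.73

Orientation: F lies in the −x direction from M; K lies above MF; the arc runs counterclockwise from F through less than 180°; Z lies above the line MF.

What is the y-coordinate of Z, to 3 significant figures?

33.5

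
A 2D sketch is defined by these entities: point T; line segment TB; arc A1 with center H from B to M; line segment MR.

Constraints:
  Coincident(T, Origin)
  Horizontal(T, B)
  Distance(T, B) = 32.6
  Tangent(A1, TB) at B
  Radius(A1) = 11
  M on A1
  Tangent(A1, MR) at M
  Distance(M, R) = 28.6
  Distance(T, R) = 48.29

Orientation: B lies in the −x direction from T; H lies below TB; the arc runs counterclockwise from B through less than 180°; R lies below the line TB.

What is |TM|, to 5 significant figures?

45.108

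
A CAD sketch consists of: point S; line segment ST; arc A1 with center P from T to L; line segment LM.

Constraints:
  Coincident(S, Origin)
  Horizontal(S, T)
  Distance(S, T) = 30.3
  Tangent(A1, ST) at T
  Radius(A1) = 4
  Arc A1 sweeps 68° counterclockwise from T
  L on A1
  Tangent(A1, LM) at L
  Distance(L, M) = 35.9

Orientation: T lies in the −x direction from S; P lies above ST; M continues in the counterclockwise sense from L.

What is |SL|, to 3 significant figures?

26.7

S is at the origin; S and T share the same y with |ST| = 30.3 and T on the −x side, so T = (-30.3, 0.00). A1 meets ST tangentially, so PT is at right angles to ST, so P = T + (0, 4) = (-30.3, 4.00). On A1, T sits at bearing -90° from P; a 68° counterclockwise sweep puts L at bearing -22°, so L = P + 4.0·(cos -22°, sin -22°) = (-26.6, 2.50). Then |SL| = |L − S| = 26.7.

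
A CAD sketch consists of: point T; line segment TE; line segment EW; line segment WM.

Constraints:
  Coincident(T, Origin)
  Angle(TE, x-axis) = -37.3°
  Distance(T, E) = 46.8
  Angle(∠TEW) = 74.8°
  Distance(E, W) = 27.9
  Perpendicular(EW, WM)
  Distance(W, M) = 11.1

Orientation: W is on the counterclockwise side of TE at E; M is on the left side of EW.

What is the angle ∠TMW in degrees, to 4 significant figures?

155.4°

T is at the origin; TE runs at -37.3° with length 46.8, so E = 46.8·(cos -37.3°, sin -37.3°) = (37.23, -28.36). ∠TEW = 74.8°, so EW runs at -37.3° + (180° − 74.8°) = 67.90° from the x-axis; with |EW| = 27.9, W = E + 27.9·(cos 67.90°, sin 67.90°) = (47.72, -2.510). The perpendicularity gives WM at right angles to EW; with |WM| = 11.1 on the left of EW, M = W + 11.1·(-0.9265, 0.3762) = (37.44, 1.666). Then cos ∠TMW = MT·MW / (|MT||MW|), giving 155.4°.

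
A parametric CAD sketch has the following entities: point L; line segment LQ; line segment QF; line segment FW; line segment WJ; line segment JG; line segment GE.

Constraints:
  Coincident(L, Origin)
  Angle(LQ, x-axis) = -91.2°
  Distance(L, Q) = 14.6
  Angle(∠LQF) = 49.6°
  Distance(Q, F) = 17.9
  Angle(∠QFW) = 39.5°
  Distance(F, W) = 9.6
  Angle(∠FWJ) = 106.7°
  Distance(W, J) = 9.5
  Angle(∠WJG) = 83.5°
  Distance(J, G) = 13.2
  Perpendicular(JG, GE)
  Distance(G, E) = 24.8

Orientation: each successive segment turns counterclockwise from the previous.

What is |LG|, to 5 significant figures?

20.433

L is at the origin; LQ runs at -91.2° with length 14.6, so Q = (-0.30576, -14.597). ∠LQF = 49.6° gives QF at 39.200° from the x-axis; with |QF| = 17.9, F = (13.566, -3.2835). ∠QFW = 39.5° gives FW at 179.70° from the x-axis; with |FW| = 9.6, W = (3.9659, -3.2332). ∠FWJ = 106.7° gives WJ at -107.00° from the x-axis; with |WJ| = 9.5, J = (1.1883, -12.318). ∠WJG = 83.5° gives JG at -10.500° from the x-axis; with |JG| = 13.2, G = (14.167, -14.724). Then |LG| = |G − L| = 20.433.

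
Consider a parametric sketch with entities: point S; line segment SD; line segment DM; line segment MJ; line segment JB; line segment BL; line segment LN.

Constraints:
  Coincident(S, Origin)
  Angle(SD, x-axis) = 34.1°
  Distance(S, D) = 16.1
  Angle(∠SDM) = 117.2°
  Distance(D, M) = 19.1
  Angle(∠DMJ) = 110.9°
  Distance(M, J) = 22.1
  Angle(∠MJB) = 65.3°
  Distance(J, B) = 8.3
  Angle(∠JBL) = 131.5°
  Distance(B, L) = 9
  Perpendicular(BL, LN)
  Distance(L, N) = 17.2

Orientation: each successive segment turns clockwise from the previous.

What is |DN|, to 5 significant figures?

26.920

∠JBL = 131.5° gives BL at 99.000° from the x-axis; with |BL| = 9.0, L = (18.678, -8.6927). BL is perpendicular to LN, so LN runs at 9.0000°; with |LN| = 17.2, N = (35.666, -6.0021). Then |DN| = |N − D| = 26.920.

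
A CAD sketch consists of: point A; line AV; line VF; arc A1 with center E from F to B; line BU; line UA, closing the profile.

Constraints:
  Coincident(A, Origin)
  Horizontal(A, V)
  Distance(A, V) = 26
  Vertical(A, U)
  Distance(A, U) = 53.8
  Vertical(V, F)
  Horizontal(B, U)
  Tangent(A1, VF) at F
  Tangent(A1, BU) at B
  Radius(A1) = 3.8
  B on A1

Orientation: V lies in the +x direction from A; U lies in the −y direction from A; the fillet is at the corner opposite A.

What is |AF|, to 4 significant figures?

56.36

A is at the origin; A and V share the same y with |AV| = 26.0 and V on the +x side, so V = (26.00, 0.000). AU is vertical with |AU| = 53.8 and U on the −y side, so U = (0.000, -53.80). The virtual corner opposite A is at (26.00, -53.80). A1 meets VF tangentially, so EF is at right angles to VF and since A1 is tangent to BU there, EB ⟂ BU, with radius 3.8, so the center E sits 3.8 in from both sides at E = (22.20, -50.00). That places the tangent points at F = (26.00, -50.00) on VF and B = (22.20, -53.80) on BU. Then |AF| = |F − A| = 56.36.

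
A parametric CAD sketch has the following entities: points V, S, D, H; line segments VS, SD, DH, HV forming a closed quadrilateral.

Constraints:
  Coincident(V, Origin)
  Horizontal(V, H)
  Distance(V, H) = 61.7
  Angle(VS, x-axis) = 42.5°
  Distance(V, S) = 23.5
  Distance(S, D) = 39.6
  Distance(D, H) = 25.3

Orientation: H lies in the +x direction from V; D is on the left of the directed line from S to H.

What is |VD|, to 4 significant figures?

61.13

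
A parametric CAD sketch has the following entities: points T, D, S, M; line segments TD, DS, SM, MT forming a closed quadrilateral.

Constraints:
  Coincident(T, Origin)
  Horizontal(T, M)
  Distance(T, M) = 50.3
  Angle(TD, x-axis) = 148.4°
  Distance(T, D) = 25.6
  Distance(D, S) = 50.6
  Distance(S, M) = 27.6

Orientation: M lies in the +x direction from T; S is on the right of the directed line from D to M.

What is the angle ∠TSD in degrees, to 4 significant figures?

6.383°

T is at the origin; TM is horizontal with |TM| = 50.3 and M in +x, so M = (50.3, 0). TD runs at 148.4° with |TD| = 25.6, so D = (-21.80, 13.41). S is determined by |DS| = 50.6 and |SM| = 27.6 together: it lies at the intersection of circle(D, 50.6) and circle(M, 27.6). With |DM| = 73.34, the foot of the radical line on DM is 48.93 from D and the perpendicular offset is √(50.6² − 48.93²) = 12.88. Taking the right-of-DM solution: S = (23.95, -8.201).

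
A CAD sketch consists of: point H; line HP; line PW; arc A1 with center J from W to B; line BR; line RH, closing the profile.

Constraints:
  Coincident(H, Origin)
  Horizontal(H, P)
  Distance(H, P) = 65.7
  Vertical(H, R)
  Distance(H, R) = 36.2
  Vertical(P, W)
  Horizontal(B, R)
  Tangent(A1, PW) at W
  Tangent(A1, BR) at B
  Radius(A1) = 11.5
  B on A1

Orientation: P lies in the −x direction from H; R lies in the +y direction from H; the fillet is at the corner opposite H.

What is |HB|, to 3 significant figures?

65.2

H is at the origin; HP is horizontal with |HP| = 65.7 and P on the −x side, so P = (-65.7, 0.00). H and R share the same x with |HR| = 36.2 and R on the +y side, so R = (0.00, 36.2). The virtual corner opposite H is at (-65.7, 36.2). The tangent condition forces JW to be normal to PW and A1 meets BR tangentially, so JB is at right angles to BR, with radius 11.5, so the center J sits 11.5 in from both sides at J = (-54.2, 24.7). That places the tangent points at W = (-65.7, 24.7) on PW and B = (-54.2, 36.2) on BR. Then |HB| = |B − H| = 65.2.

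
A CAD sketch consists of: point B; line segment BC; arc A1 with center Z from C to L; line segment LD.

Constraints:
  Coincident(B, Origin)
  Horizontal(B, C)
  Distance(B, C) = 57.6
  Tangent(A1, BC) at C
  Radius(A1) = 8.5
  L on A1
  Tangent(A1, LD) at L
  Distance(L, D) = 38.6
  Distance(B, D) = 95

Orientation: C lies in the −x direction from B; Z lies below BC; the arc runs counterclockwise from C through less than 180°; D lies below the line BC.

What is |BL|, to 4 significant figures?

64.04

Checks: |BC| = 57.60 ✓; |ZL| = 8.500 ✓; ∠(ZL, LD) = 90.00° ✓; |LD| = 38.60 ✓; |BD| = 95.00 ✓.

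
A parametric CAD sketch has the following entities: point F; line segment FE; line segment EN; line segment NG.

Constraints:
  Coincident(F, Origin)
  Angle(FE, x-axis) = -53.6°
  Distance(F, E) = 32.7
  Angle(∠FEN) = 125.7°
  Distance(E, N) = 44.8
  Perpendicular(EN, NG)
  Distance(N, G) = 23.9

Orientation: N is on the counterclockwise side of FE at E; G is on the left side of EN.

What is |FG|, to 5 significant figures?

63.937

F is at the origin; FE runs at -53.6° with length 32.7, so E = 32.7·(cos -53.6°, sin -53.6°) = (19.405, -26.320). ∠FEN = 125.7°, so EN runs at -53.6° + (180° − 125.7°) = 0.70000° from the x-axis; with |EN| = 44.8, N = E + 44.8·(cos 0.70000°, sin 0.70000°) = (64.201, -25.773). EN ⟂ NG; with |NG| = 23.9 on the left of EN, G = N + 23.9·(-0.012217, 0.99993) = (63.909, -1.8745). Then |FG| = |G − F| = 63.937.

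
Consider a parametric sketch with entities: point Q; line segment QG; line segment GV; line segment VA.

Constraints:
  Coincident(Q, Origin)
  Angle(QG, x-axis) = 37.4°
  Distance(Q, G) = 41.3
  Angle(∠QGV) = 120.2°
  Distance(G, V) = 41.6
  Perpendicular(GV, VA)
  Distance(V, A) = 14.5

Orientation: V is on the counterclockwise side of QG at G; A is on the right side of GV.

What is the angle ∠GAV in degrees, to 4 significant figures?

70.78°

∠QGV = 120.2°, so GV runs at 37.4° + (180° − 120.2°) = 97.20° from the x-axis; with |GV| = 41.6, V = G + 41.6·(cos 97.20°, sin 97.20°) = (27.60, 66.36). GV is perpendicular to VA; with |VA| = 14.5 on the right of GV, A = V + 14.5·(0.9921, 0.1253) = (41.98, 68.17). Then cos ∠GAV = AG·AV / (|AG||AV|), giving 70.78°.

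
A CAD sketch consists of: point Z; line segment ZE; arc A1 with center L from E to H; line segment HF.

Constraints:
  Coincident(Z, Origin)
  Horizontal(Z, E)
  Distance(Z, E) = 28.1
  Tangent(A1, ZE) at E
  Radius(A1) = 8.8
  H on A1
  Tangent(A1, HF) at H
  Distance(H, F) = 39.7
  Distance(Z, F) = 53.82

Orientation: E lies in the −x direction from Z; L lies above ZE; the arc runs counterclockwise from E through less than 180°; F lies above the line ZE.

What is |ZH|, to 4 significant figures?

21.50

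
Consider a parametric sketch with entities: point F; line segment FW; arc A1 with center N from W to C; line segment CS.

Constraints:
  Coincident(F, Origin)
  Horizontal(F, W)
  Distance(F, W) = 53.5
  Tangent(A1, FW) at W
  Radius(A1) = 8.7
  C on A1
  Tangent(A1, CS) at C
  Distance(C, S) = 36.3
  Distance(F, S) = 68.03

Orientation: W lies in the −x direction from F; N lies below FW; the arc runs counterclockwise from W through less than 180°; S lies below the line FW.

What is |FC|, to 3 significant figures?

62.8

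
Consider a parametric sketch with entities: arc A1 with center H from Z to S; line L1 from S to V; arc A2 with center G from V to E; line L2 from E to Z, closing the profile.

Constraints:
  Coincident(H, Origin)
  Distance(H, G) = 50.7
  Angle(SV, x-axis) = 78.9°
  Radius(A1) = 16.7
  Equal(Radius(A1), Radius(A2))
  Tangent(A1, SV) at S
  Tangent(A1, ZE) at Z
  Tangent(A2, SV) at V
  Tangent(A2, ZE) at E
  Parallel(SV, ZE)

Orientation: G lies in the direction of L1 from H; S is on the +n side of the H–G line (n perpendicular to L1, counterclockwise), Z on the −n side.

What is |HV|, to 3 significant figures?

53.4

Tangency of A1 to both parallel lines with radius 16.7 puts S and Z at H ± 16.7·n: S = (-16.4, 3.22), Z = (16.4, -3.22). Equal radii place V and E the same way about G: V = G + 16.7·n = (-6.63, 53.0), E = G − 16.7·n = (26.1, 46.5). Then |HV| = |V − H| = 53.4.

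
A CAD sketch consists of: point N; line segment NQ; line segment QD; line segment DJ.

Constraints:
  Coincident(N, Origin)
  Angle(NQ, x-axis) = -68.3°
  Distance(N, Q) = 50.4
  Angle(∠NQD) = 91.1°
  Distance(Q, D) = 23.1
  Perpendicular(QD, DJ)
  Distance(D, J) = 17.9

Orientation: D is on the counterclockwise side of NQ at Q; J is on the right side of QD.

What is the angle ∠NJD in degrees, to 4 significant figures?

19.41°

∠NQD = 91.1°, so QD runs at -68.3° + (180° − 91.1°) = 20.60° from the x-axis; with |QD| = 23.1, D = Q + 23.1·(cos 20.60°, sin 20.60°) = (40.26, -38.70). QD is perpendicular to DJ; with |DJ| = 17.9 on the right of QD, J = D + 17.9·(0.3518, -0.9361) = (46.56, -55.46). Then cos ∠NJD = JN·JD / (|JN||JD|), giving 19.41°.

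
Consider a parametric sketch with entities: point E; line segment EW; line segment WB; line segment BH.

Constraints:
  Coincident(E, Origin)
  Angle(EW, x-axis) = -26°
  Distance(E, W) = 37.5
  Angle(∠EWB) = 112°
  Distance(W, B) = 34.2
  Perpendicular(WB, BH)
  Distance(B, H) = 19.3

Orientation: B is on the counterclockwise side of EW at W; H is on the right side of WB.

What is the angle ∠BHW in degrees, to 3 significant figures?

60.6°

E is at the origin; EW runs at -26.0° with length 37.5, so W = 37.5·(cos -26.0°, sin -26.0°) = (33.7, -16.4). ∠EWB = 112.0°, so WB runs at -26.0° + (180° − 112.0°) = 42.0° from the x-axis; with |WB| = 34.2, B = W + 34.2·(cos 42.0°, sin 42.0°) = (59.1, 6.45). WB is perpendicular to BH; with |BH| = 19.3 on the right of WB, H = B + 19.3·(0.669, -0.743) = (72.0, -7.90). Then cos ∠BHW = HB·HW / (|HB||HW|), giving 60.6°.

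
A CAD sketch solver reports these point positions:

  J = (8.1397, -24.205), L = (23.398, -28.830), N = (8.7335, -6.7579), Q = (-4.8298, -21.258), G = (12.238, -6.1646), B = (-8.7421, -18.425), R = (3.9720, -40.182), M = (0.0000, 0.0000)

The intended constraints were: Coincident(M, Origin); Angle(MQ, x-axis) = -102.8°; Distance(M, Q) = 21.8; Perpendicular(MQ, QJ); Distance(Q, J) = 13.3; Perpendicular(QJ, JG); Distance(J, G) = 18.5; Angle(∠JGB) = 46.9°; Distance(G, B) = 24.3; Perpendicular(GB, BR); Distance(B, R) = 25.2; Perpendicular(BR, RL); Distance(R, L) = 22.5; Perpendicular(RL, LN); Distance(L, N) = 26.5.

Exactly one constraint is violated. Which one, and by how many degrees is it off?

Perpendicular(RL, LN) — off by 3.30°.

M = (0.00, 0.00) ✓; MQ at -102.8° ✓; |MQ| = 21.80 ✓; ∠(MQ, QJ) = 90.00° ✓; |QJ| = 13.30 ✓; ∠(QJ, JG) = 90.00° ✓; |JG| = 18.50 ✓; ∠JGB = 46.90° ✓; |GB| = 24.30 ✓; ∠(GB, BR) = 90.00° ✓; |BR| = 25.20 ✓; ∠(BR, RL) = 90.00° ✓; |RL| = 22.50 ✓; ∠(RL, LN) = 93.30° ✗; |LN| = 26.50 ✓.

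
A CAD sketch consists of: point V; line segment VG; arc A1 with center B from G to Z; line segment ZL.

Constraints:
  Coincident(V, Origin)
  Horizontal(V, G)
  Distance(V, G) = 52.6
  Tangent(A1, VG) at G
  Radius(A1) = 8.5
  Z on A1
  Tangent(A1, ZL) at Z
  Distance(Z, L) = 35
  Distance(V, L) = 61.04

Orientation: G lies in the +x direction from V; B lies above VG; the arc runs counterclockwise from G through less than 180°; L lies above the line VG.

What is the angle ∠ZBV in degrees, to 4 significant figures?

160.2°

Checks: |BZ| = 8.500 ✓; ∠(BZ, ZL) = 90.00° ✓; |ZL| = 35.00 ✓; |VL| = 61.04 ✓.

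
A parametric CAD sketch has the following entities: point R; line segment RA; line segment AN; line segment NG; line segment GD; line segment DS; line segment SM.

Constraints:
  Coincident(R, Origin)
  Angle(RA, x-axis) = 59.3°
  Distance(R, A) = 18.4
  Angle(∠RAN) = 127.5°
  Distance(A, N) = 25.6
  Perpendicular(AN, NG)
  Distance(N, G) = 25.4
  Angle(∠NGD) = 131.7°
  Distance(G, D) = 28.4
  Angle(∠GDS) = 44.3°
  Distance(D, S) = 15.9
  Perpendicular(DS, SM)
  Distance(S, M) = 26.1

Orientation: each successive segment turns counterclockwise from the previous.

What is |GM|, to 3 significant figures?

7.67

R is at the origin; RA runs at 59.3° with length 18.4, so A = (9.39, 15.8). ∠RAN = 127.5° gives AN at 112° from the x-axis; with |AN| = 25.6, N = (-0.113, 39.6). The perpendicularity gives NG at right angles to AN, so NG runs at -158°; with |NG| = 25.4, G = (-23.7, 30.2). ∠NGD = 131.7° gives GD at -110° from the x-axis; with |GD| = 28.4, D = (-33.4, 3.45). ∠GDS = 44.3° gives DS at 25.8° from the x-axis; with |DS| = 15.9, S = (-19.0, 10.4). DS ⟂ SM, so SM runs at 116°; with |SM| = 26.1, M = (-30.4, 33.9). Then |GM| = |M − G| = 7.67.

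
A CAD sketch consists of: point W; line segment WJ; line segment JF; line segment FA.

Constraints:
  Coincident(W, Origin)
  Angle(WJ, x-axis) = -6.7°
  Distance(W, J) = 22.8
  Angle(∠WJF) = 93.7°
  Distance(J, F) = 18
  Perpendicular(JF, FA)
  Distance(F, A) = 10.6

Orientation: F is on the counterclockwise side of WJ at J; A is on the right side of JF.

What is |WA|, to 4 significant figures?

38.62

W is at the origin; WJ runs at -6.7° with length 22.8, so J = 22.8·(cos -6.7°, sin -6.7°) = (22.64, -2.660). ∠WJF = 93.7°, so JF runs at -6.7° + (180° − 93.7°) = 79.60° from the x-axis; with |JF| = 18.0, F = J + 18.0·(cos 79.60°, sin 79.60°) = (25.89, 15.04). JF ⟂ FA; with |FA| = 10.6 on the right of JF, A = F + 10.6·(0.9836, -0.1805) = (36.32, 13.13). Then |WA| = |A − W| = 38.62.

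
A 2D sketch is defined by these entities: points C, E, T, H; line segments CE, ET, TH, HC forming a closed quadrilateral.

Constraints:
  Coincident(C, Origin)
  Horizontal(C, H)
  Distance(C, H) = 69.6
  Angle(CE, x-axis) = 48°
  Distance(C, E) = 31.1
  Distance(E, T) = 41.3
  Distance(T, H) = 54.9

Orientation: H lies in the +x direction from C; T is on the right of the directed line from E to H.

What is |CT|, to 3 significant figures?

25.3

Checks: |ET| = 41.30 ✓; |TH| = 54.90 ✓.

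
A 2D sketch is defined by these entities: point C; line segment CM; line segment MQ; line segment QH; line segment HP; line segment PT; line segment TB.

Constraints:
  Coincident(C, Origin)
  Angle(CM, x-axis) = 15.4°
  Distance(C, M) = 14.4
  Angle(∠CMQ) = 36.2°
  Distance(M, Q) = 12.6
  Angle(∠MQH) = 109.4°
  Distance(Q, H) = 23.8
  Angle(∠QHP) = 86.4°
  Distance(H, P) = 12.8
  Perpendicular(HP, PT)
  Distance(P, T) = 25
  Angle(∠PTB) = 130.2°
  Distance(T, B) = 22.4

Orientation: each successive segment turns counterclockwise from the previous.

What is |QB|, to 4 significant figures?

16.74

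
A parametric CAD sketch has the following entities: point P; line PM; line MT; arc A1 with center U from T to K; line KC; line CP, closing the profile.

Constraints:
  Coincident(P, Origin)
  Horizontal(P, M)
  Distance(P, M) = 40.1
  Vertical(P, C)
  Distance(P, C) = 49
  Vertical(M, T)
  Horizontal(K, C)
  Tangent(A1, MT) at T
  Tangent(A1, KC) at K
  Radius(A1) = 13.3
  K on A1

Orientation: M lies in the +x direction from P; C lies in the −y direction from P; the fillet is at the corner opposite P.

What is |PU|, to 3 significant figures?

44.6

P is at the origin; PM is horizontal with |PM| = 40.1 and M on the +x side, so M = (40.1, 0.00). PC is vertical with |PC| = 49.0 and C on the −y side, so C = (0.00, -49.0). The virtual corner opposite P is at (40.1, -49.0). Since A1 is tangent to MT there, UT ⟂ MT and tangency of A1 to KC means the radius UK is perpendicular to KC, with radius 13.3, so the center U sits 13.3 in from both sides at U = (26.8, -35.7). Then |PU| = |U − P| = 44.6.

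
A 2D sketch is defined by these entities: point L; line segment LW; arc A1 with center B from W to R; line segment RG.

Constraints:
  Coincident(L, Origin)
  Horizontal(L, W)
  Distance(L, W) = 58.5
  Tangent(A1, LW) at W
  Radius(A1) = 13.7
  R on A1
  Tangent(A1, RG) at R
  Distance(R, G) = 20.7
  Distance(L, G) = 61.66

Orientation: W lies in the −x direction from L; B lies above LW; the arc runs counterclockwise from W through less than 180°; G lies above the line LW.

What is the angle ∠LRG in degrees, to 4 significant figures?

122.3°

L is at the origin; LW is horizontal with |LW| = 58.5 and W on the −x side, so W = (-58.50, 0.000). A1 meets LW tangentially, so BW is at right angles to LW, so B = W + (0, 13.7) = (-58.50, 13.70). Since BR ⟂ RG (tangency), |BG| = √(13.7² + 20.7²) = 24.82 regardless of where R sits on A1. So G lies on both circle(L, 61.66) and circle(B, 24.82); the above-LW intersection is G = (-49.46, 36.82). R is the foot of the tangent from G: R = (-45.11, 16.58).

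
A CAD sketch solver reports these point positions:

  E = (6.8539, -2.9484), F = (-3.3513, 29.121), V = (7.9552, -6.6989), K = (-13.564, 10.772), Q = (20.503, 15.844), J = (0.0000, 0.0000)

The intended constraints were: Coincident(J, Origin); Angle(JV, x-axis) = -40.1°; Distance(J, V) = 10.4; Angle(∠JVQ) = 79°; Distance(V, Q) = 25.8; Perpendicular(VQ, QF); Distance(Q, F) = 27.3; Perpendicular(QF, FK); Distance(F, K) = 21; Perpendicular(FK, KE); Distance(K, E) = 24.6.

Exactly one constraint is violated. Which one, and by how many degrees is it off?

Perpendicular(FK, KE) — off by 4.80°.

J = (0.00, 0.00) ✓; JV at -40.10° ✓; |JV| = 10.40 ✓; ∠JVQ = 79.00° ✓; |VQ| = 25.80 ✓; ∠(VQ, QF) = 90.00° ✓; |QF| = 27.30 ✓; ∠(QF, FK) = 90.00° ✓; |FK| = 21.00 ✓; ∠(FK, KE) = 85.20° ✗; |KE| = 24.60 ✓.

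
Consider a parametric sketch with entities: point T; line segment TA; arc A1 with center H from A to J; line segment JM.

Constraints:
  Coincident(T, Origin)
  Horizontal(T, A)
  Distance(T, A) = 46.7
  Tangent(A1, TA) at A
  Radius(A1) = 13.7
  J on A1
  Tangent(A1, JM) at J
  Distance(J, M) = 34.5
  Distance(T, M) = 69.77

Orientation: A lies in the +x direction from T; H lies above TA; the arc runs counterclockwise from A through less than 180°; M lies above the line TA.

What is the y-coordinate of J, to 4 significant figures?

18.37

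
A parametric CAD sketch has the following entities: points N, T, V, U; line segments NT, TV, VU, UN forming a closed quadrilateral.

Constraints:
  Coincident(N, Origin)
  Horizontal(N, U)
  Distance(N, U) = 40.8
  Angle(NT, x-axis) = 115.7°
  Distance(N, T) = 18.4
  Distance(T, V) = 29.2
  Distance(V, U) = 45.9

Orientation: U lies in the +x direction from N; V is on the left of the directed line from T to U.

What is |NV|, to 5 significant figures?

38.982

N is at the origin; NU is horizontal with |NU| = 40.8 and U in +x, so U = (40.8, 0). NT runs at 115.7° with |NT| = 18.4, so T = (-7.9793, 16.580). V is determined by |TV| = 29.2 and |VU| = 45.9 together: it lies at the intersection of circle(T, 29.2) and circle(U, 45.9). With |TU| = 51.520, the foot of the radical line on TU is 13.588 from T and the perpendicular offset is √(29.2² − 13.588²) = 25.846. Taking the left-of-TU solution: V = (13.204, 36.678).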